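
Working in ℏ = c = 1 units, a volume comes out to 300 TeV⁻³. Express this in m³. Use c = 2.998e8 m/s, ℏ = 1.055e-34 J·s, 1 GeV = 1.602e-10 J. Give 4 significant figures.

Volume is [L]³ = [E]⁻³·(ℏc)³.
1 GeV⁻³ → (ℏc)³ × (1 GeV in J)⁻³ = 7.696e-48 m³.
Convert the energy scale: 300 TeV⁻³ = 3.00e-7 GeV⁻³.
Result: 3.00e-7 × 7.696e-48 = 2.309e-54 m³.

2.309e-54 m³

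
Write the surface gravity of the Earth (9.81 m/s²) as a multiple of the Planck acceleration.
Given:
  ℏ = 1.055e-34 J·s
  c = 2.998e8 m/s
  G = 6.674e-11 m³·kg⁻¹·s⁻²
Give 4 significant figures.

1.764e-51

Planck acceleration: a_P = √(c⁷/(ℏG)) = 5.560e51 m/s².
9.81 / 5.560e51 = 1.764e-51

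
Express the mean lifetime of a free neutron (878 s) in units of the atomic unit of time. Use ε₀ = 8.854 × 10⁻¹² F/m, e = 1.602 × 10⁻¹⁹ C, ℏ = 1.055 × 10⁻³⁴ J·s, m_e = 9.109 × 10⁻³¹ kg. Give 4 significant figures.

3.624 × 10¹⁹

atomic unit of time: τ_au = (4πε₀)²ℏ³/(m_e e⁴) = 2.423 × 10⁻¹⁷ s.
878 / 2.423 × 10⁻¹⁷ = 3.624 × 10¹⁹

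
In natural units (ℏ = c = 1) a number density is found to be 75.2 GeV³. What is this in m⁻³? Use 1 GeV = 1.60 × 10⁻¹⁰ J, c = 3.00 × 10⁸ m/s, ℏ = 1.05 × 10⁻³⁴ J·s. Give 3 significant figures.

Number density is [L]⁻³ = [E]³/(ℏc)³.
1 GeV³ → 1/(ℏc)³ × (1 GeV in J)³ = 1.31 × 10⁴⁷ m⁻³.
Result: 75.2 × 1.31 × 10⁴⁷ = 9.85 × 10⁴⁸ m⁻³.

9.85 × 10⁴⁸ m⁻³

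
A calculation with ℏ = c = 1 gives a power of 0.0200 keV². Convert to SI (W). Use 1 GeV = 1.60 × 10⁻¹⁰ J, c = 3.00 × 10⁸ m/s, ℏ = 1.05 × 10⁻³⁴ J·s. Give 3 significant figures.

4.88 W

Power is [E]/[T] = [E]²/ℏ.
1 GeV² → 1/ℏ × (1 GeV in J)² = 2.44 × 10¹⁴ W.
Convert the energy scale: 0.0200 keV² = 2.00 × 10⁻¹⁴ GeV².
Result: 2.00 × 10⁻¹⁴ × 2.44 × 10¹⁴ = 4.88 W.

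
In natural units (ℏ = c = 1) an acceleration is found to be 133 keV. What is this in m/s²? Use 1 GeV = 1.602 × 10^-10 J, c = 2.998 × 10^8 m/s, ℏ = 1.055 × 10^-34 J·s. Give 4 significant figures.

6.055 × 10^28 m/s²

Acceleration is [L]/[T]² = c·[E]/ℏ.
1 GeV → c/ℏ × (1 GeV in J) = 4.552 × 10^32 m/s².
Convert the energy scale: 133 keV = 1.33 × 10^-4 GeV.
Result: 1.33 × 10^-4 × 4.552 × 10^32 = 6.055 × 10^28 m/s².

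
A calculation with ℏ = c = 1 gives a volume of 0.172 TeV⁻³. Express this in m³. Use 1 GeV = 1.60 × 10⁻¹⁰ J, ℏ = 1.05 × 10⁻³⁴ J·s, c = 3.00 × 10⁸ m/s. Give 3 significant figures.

Volume is [L]³ = [E]⁻³·(ℏc)³.
1 GeV⁻³ → (ℏc)³ × (1 GeV in J)⁻³ = 7.63 × 10⁻⁴⁸ m³.
Convert the energy scale: 0.172 TeV⁻³ = 1.72 × 10⁻¹⁰ GeV⁻³.
Result: 1.72 × 10⁻¹⁰ × 7.63 × 10⁻⁴⁸ = 1.31 × 10⁻⁵⁷ m³.

1.31 × 10⁻⁵⁷ m³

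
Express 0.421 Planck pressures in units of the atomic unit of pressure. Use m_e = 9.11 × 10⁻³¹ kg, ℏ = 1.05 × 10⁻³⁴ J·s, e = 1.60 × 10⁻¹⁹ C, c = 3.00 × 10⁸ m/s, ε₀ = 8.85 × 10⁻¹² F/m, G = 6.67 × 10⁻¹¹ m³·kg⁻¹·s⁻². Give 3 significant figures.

Planck pressure: p_P = c⁷/(ℏG²) = 4.68 × 10¹¹³ Pa
atomic unit of pressure: P_au = E_h/a₀³ = m_e⁴e¹⁰/((4πε₀)⁵ℏ⁸) = 3.01 × 10¹³ Pa
0.421 × 4.68 × 10¹¹³ / 3.01 × 10¹³ = 6.54 × 10⁹⁹

6.54 × 10⁹⁹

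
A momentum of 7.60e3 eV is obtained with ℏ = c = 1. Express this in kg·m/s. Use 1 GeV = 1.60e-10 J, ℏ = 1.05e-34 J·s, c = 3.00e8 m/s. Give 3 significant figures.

4.05e-24 kg·m/s

Momentum is [E]/c; divide by c.
1 GeV → 1/c × (1 GeV in J) = 5.33e-19 kg·m/s.
Convert the energy scale: 7.60e3 eV = 7.60e-6 GeV.
Result: 7.60e-6 × 5.33e-19 = 4.05e-24 kg·m/s.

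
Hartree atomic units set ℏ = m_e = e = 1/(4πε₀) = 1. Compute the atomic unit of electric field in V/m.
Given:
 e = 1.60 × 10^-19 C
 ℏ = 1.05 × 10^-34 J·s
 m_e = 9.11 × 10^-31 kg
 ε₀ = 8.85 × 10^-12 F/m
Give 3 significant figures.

The unique combination of the constants set to 1 with dimensions of electric field is E_au = E_h/(e a₀) = m_e²e⁵/((4πε₀)³ℏ⁴).
E_h = 4.38 × 10^-18 J
a₀ = 5.26 × 10^-11 m
E_h/(e·a₀) = 5.20 × 10^11 V/m

5.20 × 10^11 V/m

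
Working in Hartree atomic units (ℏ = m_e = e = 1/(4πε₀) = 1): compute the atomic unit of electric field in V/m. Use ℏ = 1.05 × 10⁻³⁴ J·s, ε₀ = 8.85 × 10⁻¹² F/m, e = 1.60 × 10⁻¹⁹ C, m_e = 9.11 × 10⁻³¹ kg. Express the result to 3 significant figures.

5.20 × 10¹¹ V/m

Dimensional analysis gives E_au = E_h/(e a₀) = m_e²e⁵/((4πε₀)³ℏ⁴).
E_h = 4.38 × 10⁻¹⁸ J
a₀ = 5.26 × 10⁻¹¹ m
E_h/(e·a₀) = 5.20 × 10¹¹ V/m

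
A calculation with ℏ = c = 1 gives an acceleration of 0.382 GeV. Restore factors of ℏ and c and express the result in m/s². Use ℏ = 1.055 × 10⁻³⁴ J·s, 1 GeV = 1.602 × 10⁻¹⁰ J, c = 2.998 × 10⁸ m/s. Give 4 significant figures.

1.739 × 10³² m/s²

Acceleration is [L]/[T]² = c·[E]/ℏ.
1 GeV → c/ℏ × (1 GeV in J) = 4.552 × 10³² m/s².
Result: 0.382 × 4.552 × 10³² = 1.739 × 10³² m/s².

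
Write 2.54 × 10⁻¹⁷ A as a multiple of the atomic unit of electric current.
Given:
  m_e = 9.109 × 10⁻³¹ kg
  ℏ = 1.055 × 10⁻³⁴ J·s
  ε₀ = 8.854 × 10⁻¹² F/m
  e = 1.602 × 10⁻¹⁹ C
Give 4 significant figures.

atomic unit of electric current: I_au = e E_h/ℏ = m_e e⁵/((4πε₀)²ℏ³) = 6.612 × 10⁻³ A.
2.54 × 10⁻¹⁷ / 6.612 × 10⁻³ = 3.842 × 10⁻¹⁵

3.842 × 10⁻¹⁵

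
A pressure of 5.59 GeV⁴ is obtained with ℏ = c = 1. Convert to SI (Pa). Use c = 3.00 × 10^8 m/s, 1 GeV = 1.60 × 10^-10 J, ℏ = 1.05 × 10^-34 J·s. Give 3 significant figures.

1.17 × 10^38 Pa

Pressure is [E]/[L]³ = [E]⁴/(ℏc)³.
1 GeV⁴ → 1/(ℏc)³ × (1 GeV in J)⁴ = 2.10 × 10^37 Pa.
Result: 5.59 × 2.10 × 10^37 = 1.17 × 10^38 Pa.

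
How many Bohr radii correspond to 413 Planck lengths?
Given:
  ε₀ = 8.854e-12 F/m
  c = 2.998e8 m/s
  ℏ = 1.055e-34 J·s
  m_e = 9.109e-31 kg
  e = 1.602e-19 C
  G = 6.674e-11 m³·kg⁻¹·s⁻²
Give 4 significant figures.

Planck length: ℓ_P = √(ℏG/c³) = 1.616e-35 m
Bohr radius: a₀ = 4πε₀ℏ²/(m_e e²) = 5.297e-11 m
413 × 1.616e-35 / 5.297e-11 = 1.260e-22

1.260e-22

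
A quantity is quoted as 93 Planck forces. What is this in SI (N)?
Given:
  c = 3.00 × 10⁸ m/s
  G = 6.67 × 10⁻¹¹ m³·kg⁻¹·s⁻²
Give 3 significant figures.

One Planck force: F_P = c⁴/G = 1.21 × 10⁴⁴ N.
93 × 1.21 × 10⁴⁴ N = 1.13 × 10⁴⁶ N

1.13 × 10⁴⁶ N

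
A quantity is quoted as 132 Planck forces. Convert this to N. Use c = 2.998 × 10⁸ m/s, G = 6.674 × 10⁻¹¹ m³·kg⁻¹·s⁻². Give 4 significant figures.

1.598 × 10⁴⁶ N

One Planck force: F_P = c⁴/G = 1.210 × 10⁴⁴ N.
132 × 1.210 × 10⁴⁴ N = 1.598 × 10⁴⁶ N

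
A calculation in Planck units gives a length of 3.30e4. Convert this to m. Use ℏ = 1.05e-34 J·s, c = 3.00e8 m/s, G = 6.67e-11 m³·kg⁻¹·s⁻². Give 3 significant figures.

One Planck length: ℓ_P = √(ℏG/c³) = 1.61e-35 m.
3.30e4 × 1.61e-35 m = 5.31e-31 m

5.31e-31 m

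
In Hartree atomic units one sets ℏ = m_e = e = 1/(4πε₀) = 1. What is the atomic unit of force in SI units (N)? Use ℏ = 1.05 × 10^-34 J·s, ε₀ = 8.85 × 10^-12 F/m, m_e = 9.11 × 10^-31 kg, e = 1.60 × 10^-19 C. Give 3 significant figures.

8.33 × 10^-8 N

F_au = E_h/a₀ = m_e²e⁶/((4πε₀)³ℏ⁴)
E_h = 4.38 × 10^-18 J
a₀ = 5.26 × 10^-11 m
E_h/a₀ = 8.33 × 10^-8 N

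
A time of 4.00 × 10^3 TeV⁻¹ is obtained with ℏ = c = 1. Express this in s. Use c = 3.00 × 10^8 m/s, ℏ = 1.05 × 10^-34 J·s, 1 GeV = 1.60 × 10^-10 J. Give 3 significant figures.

2.63 × 10^-24 s

A time is [E]⁻¹ in ℏ=c=1; restore one factor of ℏ.
1 GeV⁻¹ → ℏ × (1 GeV in J)⁻¹ = 6.56 × 10^-25 s.
Convert the energy scale: 4.00 × 10^3 TeV⁻¹ = 4 GeV⁻¹.
Result: 4 × 6.56 × 10^-25 = 2.63 × 10^-24 s.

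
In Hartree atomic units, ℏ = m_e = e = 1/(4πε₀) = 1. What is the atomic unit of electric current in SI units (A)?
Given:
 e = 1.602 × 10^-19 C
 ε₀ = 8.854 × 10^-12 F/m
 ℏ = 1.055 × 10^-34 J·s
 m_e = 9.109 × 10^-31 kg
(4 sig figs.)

Dimensional analysis gives I_au = e E_h/ℏ = m_e e⁵/((4πε₀)²ℏ³).
E_h = 4.354 × 10^-18 J
e·E_h/ℏ = 6.612 × 10^-3 A

6.612 × 10^-3 A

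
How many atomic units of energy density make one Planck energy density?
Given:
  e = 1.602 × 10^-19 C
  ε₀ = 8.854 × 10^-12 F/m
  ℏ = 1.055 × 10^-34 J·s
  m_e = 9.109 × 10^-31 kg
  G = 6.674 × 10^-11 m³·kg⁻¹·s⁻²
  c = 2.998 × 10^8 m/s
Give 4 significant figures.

1.581 × 10^100

Planck energy density: u_P = c⁷/(ℏG²) = 4.632 × 10^113 J/m³
atomic unit of energy density: u_au = E_h/a₀³ = m_e⁴e¹⁰/((4πε₀)⁵ℏ⁸) = 2.929 × 10^13 J/m³
ratio = 4.632 × 10^113 / 2.929 × 10^13 = 1.581 × 10^100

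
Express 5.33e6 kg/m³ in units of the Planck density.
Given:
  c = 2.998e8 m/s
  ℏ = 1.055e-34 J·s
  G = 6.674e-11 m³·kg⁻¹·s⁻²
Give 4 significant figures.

1.034e-90

Planck density: ρ_P = c⁵/(ℏG²) = 5.154e96 kg/m³.
5.33e6 / 5.154e96 = 1.034e-90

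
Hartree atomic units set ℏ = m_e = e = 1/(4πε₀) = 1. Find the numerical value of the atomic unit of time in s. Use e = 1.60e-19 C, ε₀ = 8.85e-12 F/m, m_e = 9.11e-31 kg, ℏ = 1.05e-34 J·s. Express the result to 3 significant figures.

2.40e-17 s

Dimensional analysis gives τ_au = (4πε₀)²ℏ³/(m_e e⁴).
E_h = 4.38e-18 J
ℏ/E_h = 2.40e-17 s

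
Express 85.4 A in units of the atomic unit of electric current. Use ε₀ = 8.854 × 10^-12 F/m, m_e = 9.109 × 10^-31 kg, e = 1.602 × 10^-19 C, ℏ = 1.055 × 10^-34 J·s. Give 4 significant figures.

1.292 × 10^4

atomic unit of electric current: I_au = e E_h/ℏ = m_e e⁵/((4πε₀)²ℏ³) = 6.612 × 10^-3 A.
85.4 / 6.612 × 10^-3 = 1.292 × 10^4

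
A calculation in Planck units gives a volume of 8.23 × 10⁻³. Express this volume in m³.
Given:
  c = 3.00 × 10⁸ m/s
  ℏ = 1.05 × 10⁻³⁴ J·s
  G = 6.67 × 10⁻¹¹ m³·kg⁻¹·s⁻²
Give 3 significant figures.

One Planck volume: V_P = (ℏG/c³)^(3/2) = 4.18 × 10⁻¹⁰⁵ m³.
8.23 × 10⁻³ × 4.18 × 10⁻¹⁰⁵ m³ = 3.44 × 10⁻¹⁰⁷ m³

3.44 × 10⁻¹⁰⁷ m³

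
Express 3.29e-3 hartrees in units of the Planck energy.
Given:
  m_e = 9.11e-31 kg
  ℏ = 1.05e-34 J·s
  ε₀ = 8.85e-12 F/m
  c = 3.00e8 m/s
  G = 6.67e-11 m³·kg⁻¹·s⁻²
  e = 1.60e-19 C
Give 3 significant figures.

7.37e-30

hartree: E_h = m_e e⁴/(4πε₀ℏ)² = 4.38e-18 J
Planck energy: E_P = √(ℏc⁵/G) = 1.96e9 J
3.29e-3 × 4.38e-18 / 1.96e9 = 7.37e-30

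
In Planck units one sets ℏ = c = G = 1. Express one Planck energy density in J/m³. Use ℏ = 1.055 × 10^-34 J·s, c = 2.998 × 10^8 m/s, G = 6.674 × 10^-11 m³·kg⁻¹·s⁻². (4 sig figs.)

4.632 × 10^113 J/m³

u_P = c⁷/(ℏG²)
  = 2.177 × 10^59 / 4.699 × 10^-55
  = 4.632 × 10^113 J/m³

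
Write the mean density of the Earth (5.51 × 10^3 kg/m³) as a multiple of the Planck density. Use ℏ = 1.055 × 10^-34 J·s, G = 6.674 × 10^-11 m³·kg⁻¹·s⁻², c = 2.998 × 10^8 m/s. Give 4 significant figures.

1.069 × 10^-93

Planck density: ρ_P = c⁵/(ℏG²) = 5.154 × 10^96 kg/m³.
5.51 × 10^3 / 5.154 × 10^96 = 1.069 × 10^-93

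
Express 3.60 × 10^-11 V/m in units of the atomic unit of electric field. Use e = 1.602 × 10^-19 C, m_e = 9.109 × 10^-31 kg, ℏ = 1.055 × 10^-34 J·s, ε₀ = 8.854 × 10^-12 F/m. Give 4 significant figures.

atomic unit of electric field: E_au = E_h/(e a₀) = m_e²e⁵/((4πε₀)³ℏ⁴) = 5.131 × 10^11 V/m.
3.60 × 10^-11 / 5.131 × 10^11 = 7.016 × 10^-23

7.016 × 10^-23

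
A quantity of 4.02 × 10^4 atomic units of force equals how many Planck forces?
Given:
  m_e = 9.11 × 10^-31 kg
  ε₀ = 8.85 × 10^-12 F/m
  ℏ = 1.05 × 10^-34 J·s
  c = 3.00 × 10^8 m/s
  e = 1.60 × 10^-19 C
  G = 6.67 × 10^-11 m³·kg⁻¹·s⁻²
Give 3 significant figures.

2.76 × 10^-47

atomic unit of force: F_au = E_h/a₀ = m_e²e⁶/((4πε₀)³ℏ⁴) = 8.33 × 10^-8 N
Planck force: F_P = c⁴/G = 1.21 × 10^44 N
4.02 × 10^4 × 8.33 × 10^-8 / 1.21 × 10^44 = 2.76 × 10^-47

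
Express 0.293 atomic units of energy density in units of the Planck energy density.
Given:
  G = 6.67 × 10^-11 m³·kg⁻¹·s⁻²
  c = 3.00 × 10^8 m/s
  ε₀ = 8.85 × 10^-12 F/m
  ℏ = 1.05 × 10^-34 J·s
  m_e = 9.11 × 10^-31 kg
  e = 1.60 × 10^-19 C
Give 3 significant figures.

atomic unit of energy density: u_au = E_h/a₀³ = m_e⁴e¹⁰/((4πε₀)⁵ℏ⁸) = 3.01 × 10^13 J/m³
Planck energy density: u_P = c⁷/(ℏG²) = 4.68 × 10^113 J/m³
0.293 × 3.01 × 10^13 / 4.68 × 10^113 = 1.89 × 10^-101

1.89 × 10^-101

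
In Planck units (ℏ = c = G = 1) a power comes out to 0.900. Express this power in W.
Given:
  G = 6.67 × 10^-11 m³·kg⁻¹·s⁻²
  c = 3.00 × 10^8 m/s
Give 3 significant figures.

One Planck power: P_P = c⁵/G = 3.64 × 10^52 W.
0.900 × 3.64 × 10^52 W = 3.28 × 10^52 W

3.28 × 10^52 W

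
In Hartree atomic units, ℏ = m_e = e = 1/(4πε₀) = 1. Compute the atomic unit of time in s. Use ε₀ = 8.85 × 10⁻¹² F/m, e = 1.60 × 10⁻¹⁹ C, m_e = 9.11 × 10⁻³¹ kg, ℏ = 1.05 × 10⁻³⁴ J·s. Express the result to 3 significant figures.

Dimensional analysis gives τ_au = (4πε₀)²ℏ³/(m_e e⁴).
E_h = 4.38 × 10⁻¹⁸ J
ℏ/E_h = 2.40 × 10⁻¹⁷ s

2.40 × 10⁻¹⁷ s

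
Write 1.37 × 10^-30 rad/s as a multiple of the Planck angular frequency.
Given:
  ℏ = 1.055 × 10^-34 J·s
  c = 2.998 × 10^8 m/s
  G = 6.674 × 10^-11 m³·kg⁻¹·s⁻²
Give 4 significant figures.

Planck angular frequency: ω_P = √(c⁵/(ℏG)) = 1.855 × 10^43 rad/s.
1.37 × 10^-30 / 1.855 × 10^43 = 7.387 × 10^-74

7.387 × 10^-74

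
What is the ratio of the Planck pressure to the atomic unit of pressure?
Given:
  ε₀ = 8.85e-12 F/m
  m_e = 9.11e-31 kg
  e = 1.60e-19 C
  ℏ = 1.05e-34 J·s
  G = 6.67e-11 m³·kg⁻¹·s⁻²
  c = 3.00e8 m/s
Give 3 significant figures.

1.55e100

Planck pressure: p_P = c⁷/(ℏG²) = 4.68e113 Pa
atomic unit of pressure: P_au = E_h/a₀³ = m_e⁴e¹⁰/((4πε₀)⁵ℏ⁸) = 3.01e13 Pa
ratio = 4.68e113 / 3.01e13 = 1.55e100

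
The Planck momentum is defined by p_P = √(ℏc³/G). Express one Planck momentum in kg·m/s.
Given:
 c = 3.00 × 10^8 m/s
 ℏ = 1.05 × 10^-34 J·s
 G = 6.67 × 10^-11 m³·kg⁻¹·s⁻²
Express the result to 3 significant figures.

6.52 kg·m/s

p_P = √(ℏc³/G)
  = √(42.5)
  = 6.52 kg·m/s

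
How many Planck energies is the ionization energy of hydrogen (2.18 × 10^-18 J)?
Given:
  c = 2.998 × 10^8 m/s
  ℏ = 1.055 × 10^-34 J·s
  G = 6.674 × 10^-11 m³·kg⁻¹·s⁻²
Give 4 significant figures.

Planck energy: E_P = √(ℏc⁵/G) = 1.957 × 10^9 J.
2.18 × 10^-18 / 1.957 × 10^9 = 1.114 × 10^-27

1.114 × 10^-27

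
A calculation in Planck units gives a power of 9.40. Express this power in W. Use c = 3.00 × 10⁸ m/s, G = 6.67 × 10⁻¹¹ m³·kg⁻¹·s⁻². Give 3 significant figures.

One Planck power: P_P = c⁵/G = 3.64 × 10⁵² W.
9.40 × 3.64 × 10⁵² W = 3.42 × 10⁵³ W

3.42 × 10⁵³ W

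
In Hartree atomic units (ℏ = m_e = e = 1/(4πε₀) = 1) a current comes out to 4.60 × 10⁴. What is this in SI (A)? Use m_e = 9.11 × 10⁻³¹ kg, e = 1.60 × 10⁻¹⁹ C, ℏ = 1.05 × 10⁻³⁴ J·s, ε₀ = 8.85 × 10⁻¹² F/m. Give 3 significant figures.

One atomic unit of electric current: I_au = e E_h/ℏ = m_e e⁵/((4πε₀)²ℏ³) = 6.67 × 10⁻³ A.
4.60 × 10⁴ × 6.67 × 10⁻³ A = 307 A

307 A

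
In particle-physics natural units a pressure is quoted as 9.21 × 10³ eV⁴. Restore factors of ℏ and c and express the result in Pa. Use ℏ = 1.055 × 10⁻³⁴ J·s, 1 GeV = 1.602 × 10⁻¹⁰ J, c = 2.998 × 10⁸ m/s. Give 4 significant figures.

Pressure is [E]/[L]³ = [E]⁴/(ℏc)³.
1 GeV⁴ → 1/(ℏc)³ × (1 GeV in J)⁴ = 2.082 × 10³⁷ Pa.
Convert the energy scale: 9.21 × 10³ eV⁴ = 9.21 × 10⁻³³ GeV⁴.
Result: 9.21 × 10⁻³³ × 2.082 × 10³⁷ = 1.917 × 10⁵ Pa.

1.917 × 10⁵ Pa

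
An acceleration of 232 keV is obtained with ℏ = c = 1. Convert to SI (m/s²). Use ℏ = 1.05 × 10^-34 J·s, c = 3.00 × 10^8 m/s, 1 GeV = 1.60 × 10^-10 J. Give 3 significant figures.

1.06 × 10^29 m/s²

Acceleration is [L]/[T]² = c·[E]/ℏ.
1 GeV → c/ℏ × (1 GeV in J) = 4.57 × 10^32 m/s².
Convert the energy scale: 232 keV = 2.32 × 10^-4 GeV.
Result: 2.32 × 10^-4 × 4.57 × 10^32 = 1.06 × 10^29 m/s².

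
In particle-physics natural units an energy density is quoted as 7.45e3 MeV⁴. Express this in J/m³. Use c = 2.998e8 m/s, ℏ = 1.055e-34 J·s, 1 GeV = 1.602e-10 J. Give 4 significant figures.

1.551e29 J/m³

[E]/[L]³ = [E]⁴/(ℏc)³; restore (ℏc)⁻³.
1 GeV⁴ → 1/(ℏc)³ × (1 GeV in J)⁴ = 2.082e37 J/m³.
Convert the energy scale: 7.45e3 MeV⁴ = 7.45e-9 GeV⁴.
Result: 7.45e-9 × 2.082e37 = 1.551e29 J/m³.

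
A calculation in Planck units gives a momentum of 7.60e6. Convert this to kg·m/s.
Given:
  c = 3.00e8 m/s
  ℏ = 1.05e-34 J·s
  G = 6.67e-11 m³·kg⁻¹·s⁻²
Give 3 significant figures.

4.95e7 kg·m/s

One Planck momentum: p_P = √(ℏc³/G) = 6.52 kg·m/s.
7.60e6 × 6.52 kg·m/s = 4.95e7 kg·m/s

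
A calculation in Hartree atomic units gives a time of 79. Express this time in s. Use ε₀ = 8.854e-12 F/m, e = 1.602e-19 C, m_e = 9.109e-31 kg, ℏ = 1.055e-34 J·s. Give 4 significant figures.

One atomic unit of time: τ_au = (4πε₀)²ℏ³/(m_e e⁴) = 2.423e-17 s.
79 × 2.423e-17 s = 1.914e-15 s

1.914e-15 s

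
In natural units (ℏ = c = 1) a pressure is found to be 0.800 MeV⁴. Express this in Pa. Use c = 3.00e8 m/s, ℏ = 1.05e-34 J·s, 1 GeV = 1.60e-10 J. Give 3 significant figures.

1.68e25 Pa

Pressure is [E]/[L]³ = [E]⁴/(ℏc)³.
1 GeV⁴ → 1/(ℏc)³ × (1 GeV in J)⁴ = 2.10e37 Pa.
Convert the energy scale: 0.800 MeV⁴ = 8.00e-13 GeV⁴.
Result: 8.00e-13 × 2.10e37 = 1.68e25 Pa.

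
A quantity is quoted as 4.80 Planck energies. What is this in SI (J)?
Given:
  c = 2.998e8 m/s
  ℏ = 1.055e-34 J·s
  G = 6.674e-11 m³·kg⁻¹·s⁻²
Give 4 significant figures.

9.392e9 J

One Planck energy: E_P = √(ℏc⁵/G) = 1.957e9 J.
4.80 × 1.957e9 J = 9.392e9 J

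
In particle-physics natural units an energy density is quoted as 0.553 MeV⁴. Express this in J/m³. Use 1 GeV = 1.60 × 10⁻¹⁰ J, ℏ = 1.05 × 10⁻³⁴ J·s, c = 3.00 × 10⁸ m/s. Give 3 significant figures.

1.16 × 10²⁵ J/m³

[E]/[L]³ = [E]⁴/(ℏc)³; restore (ℏc)⁻³.
1 GeV⁴ → 1/(ℏc)³ × (1 GeV in J)⁴ = 2.10 × 10³⁷ J/m³.
Convert the energy scale: 0.553 MeV⁴ = 5.53 × 10⁻¹³ GeV⁴.
Result: 5.53 × 10⁻¹³ × 2.10 × 10³⁷ = 1.16 × 10²⁵ J/m³.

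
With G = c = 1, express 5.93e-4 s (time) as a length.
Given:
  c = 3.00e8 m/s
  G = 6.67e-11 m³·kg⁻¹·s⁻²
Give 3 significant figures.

Time → length via c.
5.93e-4 s × (c) = 1.78e5 m

1.78e5 m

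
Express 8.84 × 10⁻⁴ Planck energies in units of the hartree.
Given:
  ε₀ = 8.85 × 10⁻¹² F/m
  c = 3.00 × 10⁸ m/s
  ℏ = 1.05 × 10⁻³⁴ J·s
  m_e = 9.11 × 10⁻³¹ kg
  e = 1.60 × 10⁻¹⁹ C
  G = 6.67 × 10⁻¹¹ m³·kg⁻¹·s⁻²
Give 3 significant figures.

3.95 × 10²³

Planck energy: E_P = √(ℏc⁵/G) = 1.96 × 10⁹ J
hartree: E_h = m_e e⁴/(4πε₀ℏ)² = 4.38 × 10⁻¹⁸ J
8.84 × 10⁻⁴ × 1.96 × 10⁹ / 4.38 × 10⁻¹⁸ = 3.95 × 10²³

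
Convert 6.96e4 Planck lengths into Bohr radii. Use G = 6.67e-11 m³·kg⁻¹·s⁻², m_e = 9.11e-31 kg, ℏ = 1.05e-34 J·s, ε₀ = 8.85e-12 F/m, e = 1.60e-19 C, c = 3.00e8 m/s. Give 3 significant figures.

2.13e-20

Planck length: ℓ_P = √(ℏG/c³) = 1.61e-35 m
Bohr radius: a₀ = 4πε₀ℏ²/(m_e e²) = 5.26e-11 m
6.96e4 × 1.61e-35 / 5.26e-11 = 2.13e-20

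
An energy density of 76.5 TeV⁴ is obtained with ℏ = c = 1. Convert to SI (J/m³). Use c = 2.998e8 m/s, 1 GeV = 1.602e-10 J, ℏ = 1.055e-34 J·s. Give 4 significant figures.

[E]/[L]³ = [E]⁴/(ℏc)³; restore (ℏc)⁻³.
1 GeV⁴ → 1/(ℏc)³ × (1 GeV in J)⁴ = 2.082e37 J/m³.
Convert the energy scale: 76.5 TeV⁴ = 7.65e13 GeV⁴.
Result: 7.65e13 × 2.082e37 = 1.592e51 J/m³.

1.592e51 J/m³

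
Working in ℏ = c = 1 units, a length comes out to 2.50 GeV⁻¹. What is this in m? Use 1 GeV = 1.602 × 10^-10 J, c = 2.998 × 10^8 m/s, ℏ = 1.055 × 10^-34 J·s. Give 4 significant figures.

4.936 × 10^-16 m

A length is [E]⁻¹ in ℏ=c=1; restore one factor of ℏc.
1 GeV⁻¹ → ℏc × (1 GeV in J)⁻¹ = 1.974 × 10^-16 m.
Result: 2.50 × 1.974 × 10^-16 = 4.936 × 10^-16 m.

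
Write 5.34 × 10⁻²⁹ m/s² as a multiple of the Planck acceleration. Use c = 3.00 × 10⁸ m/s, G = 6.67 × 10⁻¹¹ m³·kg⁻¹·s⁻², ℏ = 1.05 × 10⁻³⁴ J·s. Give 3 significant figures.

9.56 × 10⁻⁸¹

Planck acceleration: a_P = √(c⁷/(ℏG)) = 5.59 × 10⁵¹ m/s².
5.34 × 10⁻²⁹ / 5.59 × 10⁵¹ = 9.56 × 10⁻⁸¹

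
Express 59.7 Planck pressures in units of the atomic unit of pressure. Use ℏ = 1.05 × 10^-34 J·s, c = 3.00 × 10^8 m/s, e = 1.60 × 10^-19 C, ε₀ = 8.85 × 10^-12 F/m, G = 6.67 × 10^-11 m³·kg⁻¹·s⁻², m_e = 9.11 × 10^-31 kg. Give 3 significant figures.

Planck pressure: p_P = c⁷/(ℏG²) = 4.68 × 10^113 Pa
atomic unit of pressure: P_au = E_h/a₀³ = m_e⁴e¹⁰/((4πε₀)⁵ℏ⁸) = 3.01 × 10^13 Pa
59.7 × 4.68 × 10^113 / 3.01 × 10^13 = 9.28 × 10^101

9.28 × 10^101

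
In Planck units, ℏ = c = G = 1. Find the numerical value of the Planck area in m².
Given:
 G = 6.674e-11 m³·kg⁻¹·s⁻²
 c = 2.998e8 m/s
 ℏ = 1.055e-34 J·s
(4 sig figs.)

Dimensional analysis gives A_P = ℏG/c³.
  = 7.041e-45 / 2.695e25
  = 2.613e-70 m²

2.613e-70 m²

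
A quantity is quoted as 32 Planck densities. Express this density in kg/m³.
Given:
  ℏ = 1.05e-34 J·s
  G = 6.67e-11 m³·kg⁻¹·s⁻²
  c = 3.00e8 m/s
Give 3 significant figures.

One Planck density: ρ_P = c⁵/(ℏG²) = 5.20e96 kg/m³.
32 × 5.20e96 kg/m³ = 1.66e98 kg/m³

1.66e98 kg/m³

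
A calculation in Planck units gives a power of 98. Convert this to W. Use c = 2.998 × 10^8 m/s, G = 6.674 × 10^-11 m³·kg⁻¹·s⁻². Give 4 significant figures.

3.556 × 10^54 W

One Planck power: P_P = c⁵/G = 3.629 × 10^52 W.
98 × 3.629 × 10^52 W = 3.556 × 10^54 W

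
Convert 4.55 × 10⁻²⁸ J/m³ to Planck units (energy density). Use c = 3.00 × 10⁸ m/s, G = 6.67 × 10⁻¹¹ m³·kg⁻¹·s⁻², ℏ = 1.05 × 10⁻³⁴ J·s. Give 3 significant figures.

9.72 × 10⁻¹⁴²

Planck energy density: u_P = c⁷/(ℏG²) = 4.68 × 10¹¹³ J/m³.
4.55 × 10⁻²⁸ / 4.68 × 10¹¹³ = 9.72 × 10⁻¹⁴²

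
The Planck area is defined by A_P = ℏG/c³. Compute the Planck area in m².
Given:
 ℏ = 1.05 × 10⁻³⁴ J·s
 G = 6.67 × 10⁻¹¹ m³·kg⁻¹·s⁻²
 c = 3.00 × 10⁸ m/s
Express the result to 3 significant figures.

2.59 × 10⁻⁷⁰ m²

A_P = ℏG/c³
  = 7.00 × 10⁻⁴⁵ / 2.70 × 10²⁵
  = 2.59 × 10⁻⁷⁰ m²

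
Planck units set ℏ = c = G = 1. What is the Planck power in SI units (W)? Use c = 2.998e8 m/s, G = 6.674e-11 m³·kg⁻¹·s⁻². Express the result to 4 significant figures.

3.629e52 W

The unique combination of the constants set to 1 with dimensions of power is P_P = c⁵/G.
  = 2.422e42 / 6.674e-11
  = 3.629e52 W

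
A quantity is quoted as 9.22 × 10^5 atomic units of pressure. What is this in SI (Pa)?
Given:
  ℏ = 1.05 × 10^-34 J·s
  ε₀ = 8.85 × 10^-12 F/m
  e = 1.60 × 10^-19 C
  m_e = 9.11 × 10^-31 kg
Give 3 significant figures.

One atomic unit of pressure: P_au = E_h/a₀³ = m_e⁴e¹⁰/((4πε₀)⁵ℏ⁸) = 3.01 × 10^13 Pa.
9.22 × 10^5 × 3.01 × 10^13 Pa = 2.78 × 10^19 Pa

2.78 × 10^19 Pa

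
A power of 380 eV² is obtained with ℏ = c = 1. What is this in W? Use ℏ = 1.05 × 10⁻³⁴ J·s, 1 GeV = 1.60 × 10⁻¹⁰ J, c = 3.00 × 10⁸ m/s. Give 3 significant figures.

Power is [E]/[T] = [E]²/ℏ.
1 GeV² → 1/ℏ × (1 GeV in J)² = 2.44 × 10¹⁴ W.
Convert the energy scale: 380 eV² = 3.80 × 10⁻¹⁶ GeV².
Result: 3.80 × 10⁻¹⁶ × 2.44 × 10¹⁴ = 0.0926 W.

0.0926 W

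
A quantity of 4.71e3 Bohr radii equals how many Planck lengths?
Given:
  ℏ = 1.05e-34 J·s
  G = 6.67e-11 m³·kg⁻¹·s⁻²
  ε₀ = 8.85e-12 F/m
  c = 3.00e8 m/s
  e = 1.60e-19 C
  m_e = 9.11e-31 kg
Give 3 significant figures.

1.54e28

Bohr radius: a₀ = 4πε₀ℏ²/(m_e e²) = 5.26e-11 m
Planck length: ℓ_P = √(ℏG/c³) = 1.61e-35 m
4.71e3 × 5.26e-11 / 1.61e-35 = 1.54e28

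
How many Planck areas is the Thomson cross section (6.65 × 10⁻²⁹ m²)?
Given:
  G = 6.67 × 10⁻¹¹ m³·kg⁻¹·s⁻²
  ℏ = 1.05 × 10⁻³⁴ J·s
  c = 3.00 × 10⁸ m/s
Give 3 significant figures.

Planck area: A_P = ℏG/c³ = 2.59 × 10⁻⁷⁰ m².
6.65 × 10⁻²⁹ / 2.59 × 10⁻⁷⁰ = 2.56 × 10⁴¹

2.56 × 10⁴¹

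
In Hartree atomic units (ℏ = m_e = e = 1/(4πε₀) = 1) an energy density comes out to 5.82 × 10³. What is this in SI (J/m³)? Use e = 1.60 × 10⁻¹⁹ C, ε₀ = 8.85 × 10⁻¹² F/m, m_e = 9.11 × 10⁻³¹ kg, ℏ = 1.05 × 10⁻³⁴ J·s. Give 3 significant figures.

1.75 × 10¹⁷ J/m³

One atomic unit of energy density: u_au = E_h/a₀³ = m_e⁴e¹⁰/((4πε₀)⁵ℏ⁸) = 3.01 × 10¹³ J/m³.
5.82 × 10³ × 3.01 × 10¹³ J/m³ = 1.75 × 10¹⁷ J/m³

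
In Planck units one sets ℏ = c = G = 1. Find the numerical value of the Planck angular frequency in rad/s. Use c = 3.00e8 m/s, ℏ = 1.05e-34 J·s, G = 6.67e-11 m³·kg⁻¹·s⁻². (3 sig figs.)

ω_P = √(c⁵/(ℏG))
  = √(3.47e86)
  = 1.86e43 rad/s

1.86e43 rad/s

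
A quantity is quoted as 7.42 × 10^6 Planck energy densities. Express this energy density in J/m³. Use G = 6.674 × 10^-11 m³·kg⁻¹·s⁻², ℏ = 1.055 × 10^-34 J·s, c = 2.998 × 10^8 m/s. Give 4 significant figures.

One Planck energy density: u_P = c⁷/(ℏG²) = 4.632 × 10^113 J/m³.
7.42 × 10^6 × 4.632 × 10^113 J/m³ = 3.437 × 10^120 J/m³

3.437 × 10^120 J/m³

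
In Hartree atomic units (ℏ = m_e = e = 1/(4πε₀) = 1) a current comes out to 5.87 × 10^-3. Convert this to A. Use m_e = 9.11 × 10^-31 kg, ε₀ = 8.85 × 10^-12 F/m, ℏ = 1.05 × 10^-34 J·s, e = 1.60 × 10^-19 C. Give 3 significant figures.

3.92 × 10^-5 A

One atomic unit of electric current: I_au = e E_h/ℏ = m_e e⁵/((4πε₀)²ℏ³) = 6.67 × 10^-3 A.
5.87 × 10^-3 × 6.67 × 10^-3 A = 3.92 × 10^-5 A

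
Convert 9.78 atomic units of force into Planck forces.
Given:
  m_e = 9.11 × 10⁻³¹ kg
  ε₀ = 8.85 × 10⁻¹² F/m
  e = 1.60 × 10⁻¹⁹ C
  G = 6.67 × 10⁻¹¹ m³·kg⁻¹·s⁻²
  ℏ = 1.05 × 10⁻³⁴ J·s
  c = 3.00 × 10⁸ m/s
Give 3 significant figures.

6.71 × 10⁻⁵¹

atomic unit of force: F_au = E_h/a₀ = m_e²e⁶/((4πε₀)³ℏ⁴) = 8.33 × 10⁻⁸ N
Planck force: F_P = c⁴/G = 1.21 × 10⁴⁴ N
9.78 × 8.33 × 10⁻⁸ / 1.21 × 10⁴⁴ = 6.71 × 10⁻⁵¹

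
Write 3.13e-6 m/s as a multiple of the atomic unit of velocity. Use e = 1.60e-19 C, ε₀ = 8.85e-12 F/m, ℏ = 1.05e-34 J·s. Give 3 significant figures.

atomic unit of velocity: v_au = e²/(4πε₀ℏ) = 2.19e6 m/s.
3.13e-6 / 2.19e6 = 1.43e-12

1.43e-12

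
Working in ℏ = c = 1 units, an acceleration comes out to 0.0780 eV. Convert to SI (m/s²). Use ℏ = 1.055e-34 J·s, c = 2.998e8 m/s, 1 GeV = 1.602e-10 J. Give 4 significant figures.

3.551e22 m/s²

Acceleration is [L]/[T]² = c·[E]/ℏ.
1 GeV → c/ℏ × (1 GeV in J) = 4.552e32 m/s².
Convert the energy scale: 0.0780 eV = 7.80e-11 GeV.
Result: 7.80e-11 × 4.552e32 = 3.551e22 m/s².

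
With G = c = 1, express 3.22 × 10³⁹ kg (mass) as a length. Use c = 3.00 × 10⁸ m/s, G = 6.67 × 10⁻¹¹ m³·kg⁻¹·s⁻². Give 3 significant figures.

In G = c = 1 units mass has dimensions of length; the conversion factor is G/c².
3.22 × 10³⁹ kg × (G/c²) = 2.39 × 10¹² m

2.39 × 10¹² m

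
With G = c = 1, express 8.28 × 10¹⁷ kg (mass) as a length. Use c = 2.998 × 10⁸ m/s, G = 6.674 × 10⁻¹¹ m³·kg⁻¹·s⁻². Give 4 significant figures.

6.148 × 10⁻¹⁰ m

In G = c = 1 units mass has dimensions of length; the conversion factor is G/c².
8.28 × 10¹⁷ kg × (G/c²) = 6.148 × 10⁻¹⁰ m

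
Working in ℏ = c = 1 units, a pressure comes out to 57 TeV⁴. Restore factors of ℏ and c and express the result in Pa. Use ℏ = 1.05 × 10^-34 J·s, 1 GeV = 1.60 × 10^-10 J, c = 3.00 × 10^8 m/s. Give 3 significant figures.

1.20 × 10^51 Pa

Pressure is [E]/[L]³ = [E]⁴/(ℏc)³.
1 GeV⁴ → 1/(ℏc)³ × (1 GeV in J)⁴ = 2.10 × 10^37 Pa.
Convert the energy scale: 57 TeV⁴ = 5.70 × 10^13 GeV⁴.
Result: 5.70 × 10^13 × 2.10 × 10^37 = 1.20 × 10^51 Pa.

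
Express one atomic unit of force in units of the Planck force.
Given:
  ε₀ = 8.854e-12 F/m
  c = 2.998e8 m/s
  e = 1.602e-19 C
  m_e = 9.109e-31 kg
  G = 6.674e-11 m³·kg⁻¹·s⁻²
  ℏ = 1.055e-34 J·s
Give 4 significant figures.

6.791e-52

atomic unit of force: F_au = E_h/a₀ = m_e²e⁶/((4πε₀)³ℏ⁴) = 8.220e-8 N
Planck force: F_P = c⁴/G = 1.210e44 N
ratio = 8.220e-8 / 1.210e44 = 6.791e-52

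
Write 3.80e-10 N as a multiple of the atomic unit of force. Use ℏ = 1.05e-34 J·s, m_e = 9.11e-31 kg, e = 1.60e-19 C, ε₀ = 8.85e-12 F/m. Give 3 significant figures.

4.56e-3

atomic unit of force: F_au = E_h/a₀ = m_e²e⁶/((4πε₀)³ℏ⁴) = 8.33e-8 N.
3.80e-10 / 8.33e-8 = 4.56e-3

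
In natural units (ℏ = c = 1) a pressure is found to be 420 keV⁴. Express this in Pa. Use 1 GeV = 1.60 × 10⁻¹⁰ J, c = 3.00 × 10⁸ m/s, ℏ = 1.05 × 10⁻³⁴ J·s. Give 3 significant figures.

Pressure is [E]/[L]³ = [E]⁴/(ℏc)³.
1 GeV⁴ → 1/(ℏc)³ × (1 GeV in J)⁴ = 2.10 × 10³⁷ Pa.
Convert the energy scale: 420 keV⁴ = 4.20 × 10⁻²² GeV⁴.
Result: 4.20 × 10⁻²² × 2.10 × 10³⁷ = 8.81 × 10¹⁵ Pa.

8.81 × 10¹⁵ Pa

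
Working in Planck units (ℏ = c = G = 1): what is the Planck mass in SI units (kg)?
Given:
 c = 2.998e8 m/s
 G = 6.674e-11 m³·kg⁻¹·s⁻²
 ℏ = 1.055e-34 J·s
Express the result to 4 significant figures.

From ℏ = c = G = 1 the mass scale is m_P = √(ℏc/G).
  = √(4.739e-16)
  = 2.177e-8 kg

2.177e-8 kg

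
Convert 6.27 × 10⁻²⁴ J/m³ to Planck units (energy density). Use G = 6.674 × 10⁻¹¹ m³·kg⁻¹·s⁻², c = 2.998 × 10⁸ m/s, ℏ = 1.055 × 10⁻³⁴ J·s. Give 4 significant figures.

Planck energy density: u_P = c⁷/(ℏG²) = 4.632 × 10¹¹³ J/m³.
6.27 × 10⁻²⁴ / 4.632 × 10¹¹³ = 1.354 × 10⁻¹³⁷

1.354 × 10⁻¹³⁷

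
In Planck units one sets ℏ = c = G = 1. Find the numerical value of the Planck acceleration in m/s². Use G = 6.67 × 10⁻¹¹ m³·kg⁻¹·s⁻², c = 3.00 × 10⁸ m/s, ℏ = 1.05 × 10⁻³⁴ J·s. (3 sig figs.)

a_P = √(c⁷/(ℏG))
  = √(3.12 × 10¹⁰³)
  = 5.59 × 10⁵¹ m/s²

5.59 × 10⁵¹ m/s²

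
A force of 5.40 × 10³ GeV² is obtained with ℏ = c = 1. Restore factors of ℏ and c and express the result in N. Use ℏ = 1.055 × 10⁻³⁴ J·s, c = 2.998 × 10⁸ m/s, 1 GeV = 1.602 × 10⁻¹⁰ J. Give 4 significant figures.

4.382 × 10⁹ N

Force is [E]/[L] = [E]²/(ℏc); restore (ℏc)⁻¹.
1 GeV² → 1/(ℏc) × (1 GeV in J)² = 8.114 × 10⁵ N.
Result: 5.40 × 10³ × 8.114 × 10⁵ = 4.382 × 10⁹ N.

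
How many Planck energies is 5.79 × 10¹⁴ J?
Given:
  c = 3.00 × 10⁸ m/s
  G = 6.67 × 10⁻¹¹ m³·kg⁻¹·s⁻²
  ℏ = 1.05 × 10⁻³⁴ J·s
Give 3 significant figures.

2.96 × 10⁵

Planck energy: E_P = √(ℏc⁵/G) = 1.96 × 10⁹ J.
5.79 × 10¹⁴ / 1.96 × 10⁹ = 2.96 × 10⁵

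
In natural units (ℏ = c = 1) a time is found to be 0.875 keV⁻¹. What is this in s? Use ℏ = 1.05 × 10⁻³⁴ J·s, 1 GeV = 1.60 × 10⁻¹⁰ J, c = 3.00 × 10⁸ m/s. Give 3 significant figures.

A time is [E]⁻¹ in ℏ=c=1; restore one factor of ℏ.
1 GeV⁻¹ → ℏ × (1 GeV in J)⁻¹ = 6.56 × 10⁻²⁵ s.
Convert the energy scale: 0.875 keV⁻¹ = 8.75 × 10⁵ GeV⁻¹.
Result: 8.75 × 10⁵ × 6.56 × 10⁻²⁵ = 5.74 × 10⁻¹⁹ s.

5.74 × 10⁻¹⁹ s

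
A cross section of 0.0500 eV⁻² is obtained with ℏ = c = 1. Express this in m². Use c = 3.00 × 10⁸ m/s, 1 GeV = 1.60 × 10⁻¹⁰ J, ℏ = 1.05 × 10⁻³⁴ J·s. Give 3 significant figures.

Area is [L]² = [E]⁻²·(ℏc)²; restore (ℏc)².
1 GeV⁻² → (ℏc)² × (1 GeV in J)⁻² = 3.88 × 10⁻³² m².
Convert the energy scale: 0.0500 eV⁻² = 5.00 × 10¹⁶ GeV⁻².
Result: 5.00 × 10¹⁶ × 3.88 × 10⁻³² = 1.94 × 10⁻¹⁵ m².

1.94 × 10⁻¹⁵ m²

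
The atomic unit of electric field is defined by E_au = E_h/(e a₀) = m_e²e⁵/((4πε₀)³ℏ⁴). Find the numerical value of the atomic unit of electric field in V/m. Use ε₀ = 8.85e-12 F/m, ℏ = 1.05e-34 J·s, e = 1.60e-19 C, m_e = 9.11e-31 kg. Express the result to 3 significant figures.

E_au = E_h/(e a₀) = m_e²e⁵/((4πε₀)³ℏ⁴)
E_h = 4.38e-18 J
a₀ = 5.26e-11 m
E_h/(e·a₀) = 5.20e11 V/m

5.20e11 V/m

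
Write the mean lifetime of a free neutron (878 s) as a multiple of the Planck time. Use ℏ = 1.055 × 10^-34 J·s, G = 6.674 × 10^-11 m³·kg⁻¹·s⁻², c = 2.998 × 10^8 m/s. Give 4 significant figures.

1.628 × 10^46

Planck time: t_P = √(ℏG/c⁵) = 5.392 × 10^-44 s.
878 / 5.392 × 10^-44 = 1.628 × 10^46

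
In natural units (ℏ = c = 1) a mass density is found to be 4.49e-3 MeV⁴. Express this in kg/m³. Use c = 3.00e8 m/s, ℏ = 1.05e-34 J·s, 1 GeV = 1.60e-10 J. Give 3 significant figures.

Mass density is [E]/(c²[L]³) = [E]⁴/(ℏ³c⁵).
1 GeV⁴ → 1/(ℏ³c⁵) × (1 GeV in J)⁴ = 2.33e20 kg/m³.
Convert the energy scale: 4.49e-3 MeV⁴ = 4.49e-15 GeV⁴.
Result: 4.49e-15 × 2.33e20 = 1.05e6 kg/m³.

1.05e6 kg/m³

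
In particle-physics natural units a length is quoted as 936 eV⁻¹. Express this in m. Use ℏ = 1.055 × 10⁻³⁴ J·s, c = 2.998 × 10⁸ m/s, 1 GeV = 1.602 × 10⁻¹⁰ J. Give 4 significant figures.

A length is [E]⁻¹ in ℏ=c=1; restore one factor of ℏc.
1 GeV⁻¹ → ℏc × (1 GeV in J)⁻¹ = 1.974 × 10⁻¹⁶ m.
Convert the energy scale: 936 eV⁻¹ = 9.36 × 10¹¹ GeV⁻¹.
Result: 9.36 × 10¹¹ × 1.974 × 10⁻¹⁶ = 1.848 × 10⁻⁴ m.

1.848 × 10⁻⁴ m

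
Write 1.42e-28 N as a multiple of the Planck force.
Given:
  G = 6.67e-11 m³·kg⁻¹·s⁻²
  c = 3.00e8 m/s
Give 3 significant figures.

Planck force: F_P = c⁴/G = 1.21e44 N.
1.42e-28 / 1.21e44 = 1.17e-72

1.17e-72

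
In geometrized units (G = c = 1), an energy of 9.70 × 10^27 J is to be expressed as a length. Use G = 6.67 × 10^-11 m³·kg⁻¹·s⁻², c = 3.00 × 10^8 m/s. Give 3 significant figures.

Energy → length via G/c⁴.
9.70 × 10^27 J × (G/c⁴) = 7.99 × 10^-17 m

7.99 × 10^-17 m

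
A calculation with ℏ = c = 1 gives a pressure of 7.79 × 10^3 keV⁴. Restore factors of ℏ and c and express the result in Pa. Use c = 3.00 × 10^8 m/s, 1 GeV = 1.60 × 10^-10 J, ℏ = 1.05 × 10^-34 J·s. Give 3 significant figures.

1.63 × 10^17 Pa

Pressure is [E]/[L]³ = [E]⁴/(ℏc)³.
1 GeV⁴ → 1/(ℏc)³ × (1 GeV in J)⁴ = 2.10 × 10^37 Pa.
Convert the energy scale: 7.79 × 10^3 keV⁴ = 7.79 × 10^-21 GeV⁴.
Result: 7.79 × 10^-21 × 2.10 × 10^37 = 1.63 × 10^17 Pa.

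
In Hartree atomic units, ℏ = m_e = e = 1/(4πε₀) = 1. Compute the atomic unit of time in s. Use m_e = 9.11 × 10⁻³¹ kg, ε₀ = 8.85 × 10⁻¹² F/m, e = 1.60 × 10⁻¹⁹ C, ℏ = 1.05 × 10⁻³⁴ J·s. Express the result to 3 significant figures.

Dimensional analysis gives τ_au = (4πε₀)²ℏ³/(m_e e⁴).
E_h = 4.38 × 10⁻¹⁸ J
ℏ/E_h = 2.40 × 10⁻¹⁷ s

2.40 × 10⁻¹⁷ s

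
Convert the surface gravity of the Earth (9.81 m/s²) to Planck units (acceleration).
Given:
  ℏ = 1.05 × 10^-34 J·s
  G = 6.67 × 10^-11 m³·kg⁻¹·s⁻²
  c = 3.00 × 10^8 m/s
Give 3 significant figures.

1.76 × 10^-51

Planck acceleration: a_P = √(c⁷/(ℏG)) = 5.59 × 10^51 m/s².
9.81 / 5.59 × 10^51 = 1.76 × 10^-51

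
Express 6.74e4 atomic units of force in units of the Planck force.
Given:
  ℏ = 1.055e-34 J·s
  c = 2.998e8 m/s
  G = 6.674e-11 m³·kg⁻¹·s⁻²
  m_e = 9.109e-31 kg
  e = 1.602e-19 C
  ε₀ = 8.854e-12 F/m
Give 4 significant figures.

4.577e-47

atomic unit of force: F_au = E_h/a₀ = m_e²e⁶/((4πε₀)³ℏ⁴) = 8.220e-8 N
Planck force: F_P = c⁴/G = 1.210e44 N
6.74e4 × 8.220e-8 / 1.210e44 = 4.577e-47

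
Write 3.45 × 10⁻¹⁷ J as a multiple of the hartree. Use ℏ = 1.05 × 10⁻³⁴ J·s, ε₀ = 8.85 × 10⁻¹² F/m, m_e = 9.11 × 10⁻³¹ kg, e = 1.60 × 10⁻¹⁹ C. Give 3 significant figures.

hartree: E_h = m_e e⁴/(4πε₀ℏ)² = 4.38 × 10⁻¹⁸ J.
3.45 × 10⁻¹⁷ / 4.38 × 10⁻¹⁸ = 7.88

7.88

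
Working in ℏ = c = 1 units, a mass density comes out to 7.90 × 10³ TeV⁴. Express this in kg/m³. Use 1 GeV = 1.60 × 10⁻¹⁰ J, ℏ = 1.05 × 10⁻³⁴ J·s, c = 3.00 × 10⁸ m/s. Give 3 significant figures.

1.84 × 10³⁶ kg/m³

Mass density is [E]/(c²[L]³) = [E]⁴/(ℏ³c⁵).
1 GeV⁴ → 1/(ℏ³c⁵) × (1 GeV in J)⁴ = 2.33 × 10²⁰ kg/m³.
Convert the energy scale: 7.90 × 10³ TeV⁴ = 7.90 × 10¹⁵ GeV⁴.
Result: 7.90 × 10¹⁵ × 2.33 × 10²⁰ = 1.84 × 10³⁶ kg/m³.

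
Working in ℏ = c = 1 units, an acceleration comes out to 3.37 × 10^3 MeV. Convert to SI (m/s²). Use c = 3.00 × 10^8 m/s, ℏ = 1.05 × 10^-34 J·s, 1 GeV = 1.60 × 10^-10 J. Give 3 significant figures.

1.54 × 10^33 m/s²

Acceleration is [L]/[T]² = c·[E]/ℏ.
1 GeV → c/ℏ × (1 GeV in J) = 4.57 × 10^32 m/s².
Convert the energy scale: 3.37 × 10^3 MeV = 3.37 GeV.
Result: 3.37 × 4.57 × 10^32 = 1.54 × 10^33 m/s².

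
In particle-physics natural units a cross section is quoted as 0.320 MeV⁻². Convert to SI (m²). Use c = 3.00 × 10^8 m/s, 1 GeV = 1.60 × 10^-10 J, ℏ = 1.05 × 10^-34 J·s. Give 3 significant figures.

1.24 × 10^-26 m²

Area is [L]² = [E]⁻²·(ℏc)²; restore (ℏc)².
1 GeV⁻² → (ℏc)² × (1 GeV in J)⁻² = 3.88 × 10^-32 m².
Convert the energy scale: 0.320 MeV⁻² = 3.20 × 10^5 GeV⁻².
Result: 3.20 × 10^5 × 3.88 × 10^-32 = 1.24 × 10^-26 m².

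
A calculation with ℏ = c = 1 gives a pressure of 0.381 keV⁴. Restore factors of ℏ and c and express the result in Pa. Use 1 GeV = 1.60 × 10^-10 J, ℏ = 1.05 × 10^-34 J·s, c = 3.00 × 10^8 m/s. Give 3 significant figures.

Pressure is [E]/[L]³ = [E]⁴/(ℏc)³.
1 GeV⁴ → 1/(ℏc)³ × (1 GeV in J)⁴ = 2.10 × 10^37 Pa.
Convert the energy scale: 0.381 keV⁴ = 3.81 × 10^-25 GeV⁴.
Result: 3.81 × 10^-25 × 2.10 × 10^37 = 7.99 × 10^12 Pa.

7.99 × 10^12 Pa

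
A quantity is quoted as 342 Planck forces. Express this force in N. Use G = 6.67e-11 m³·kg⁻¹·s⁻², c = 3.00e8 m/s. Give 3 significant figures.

4.15e46 N

One Planck force: F_P = c⁴/G = 1.21e44 N.
342 × 1.21e44 N = 4.15e46 N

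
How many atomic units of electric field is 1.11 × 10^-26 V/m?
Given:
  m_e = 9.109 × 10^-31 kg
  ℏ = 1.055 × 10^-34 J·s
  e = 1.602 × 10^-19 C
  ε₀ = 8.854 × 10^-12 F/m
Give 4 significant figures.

atomic unit of electric field: E_au = E_h/(e a₀) = m_e²e⁵/((4πε₀)³ℏ⁴) = 5.131 × 10^11 V/m.
1.11 × 10^-26 / 5.131 × 10^11 = 2.163 × 10^-38

2.163 × 10^-38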